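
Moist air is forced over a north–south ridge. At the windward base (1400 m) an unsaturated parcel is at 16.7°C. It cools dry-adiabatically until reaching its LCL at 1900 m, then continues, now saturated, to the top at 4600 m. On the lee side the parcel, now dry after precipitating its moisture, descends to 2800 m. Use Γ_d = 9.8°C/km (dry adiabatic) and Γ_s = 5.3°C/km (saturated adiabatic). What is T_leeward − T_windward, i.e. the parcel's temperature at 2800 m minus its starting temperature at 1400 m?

From 1400 m to 1900 m (dry): cools by 9.8 × 0.5 = 4.9°C, giving 11.8°C.
From 1900 m to 4600 m (saturated): cools by 5.3 × 2.7 = 14.31°C, giving -2.51°C.
From 4600 m to 2800 m (dry descent): warms by 9.8 × 1.8 = 17.64°C, giving 15.13°C.
Net change vs windward start: 15.13 − 16.7 = -1.57°C

-1.57°C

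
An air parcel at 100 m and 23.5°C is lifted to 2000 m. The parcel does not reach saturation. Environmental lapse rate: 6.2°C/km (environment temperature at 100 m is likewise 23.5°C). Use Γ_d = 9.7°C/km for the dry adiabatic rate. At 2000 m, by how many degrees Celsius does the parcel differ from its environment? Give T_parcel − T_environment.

-6.65°C (parcel cooler than environment)

Parcel:
  Dry to 2000 m: -9.7 × 1.9 km = -18.43°C, so T = 5.07°C.
Environment:
  Environment to 2000 m: -6.2 × 1.9 km = -11.78°C, so T = 11.72°C.
T_parcel − T_env = 5.07 − 11.72 = -6.65°C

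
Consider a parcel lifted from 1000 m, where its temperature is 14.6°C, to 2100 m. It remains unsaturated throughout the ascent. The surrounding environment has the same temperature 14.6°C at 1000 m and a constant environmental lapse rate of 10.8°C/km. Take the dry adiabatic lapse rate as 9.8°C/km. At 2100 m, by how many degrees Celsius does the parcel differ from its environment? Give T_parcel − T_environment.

Parcel:
  1000 → 2100 m (dry, 9.8°C/km): ΔT = -9.8 × 1.1 = -10.78°C → T = 3.82°C
Environment:
  1000 → 2100 m (environment, 10.8°C/km): ΔT = -10.8 × 1.1 = -11.88°C → T = 2.72°C
T_parcel − T_env = 3.82 − 2.72 = +1.1°C

+1.1°C (parcel warmer than environment)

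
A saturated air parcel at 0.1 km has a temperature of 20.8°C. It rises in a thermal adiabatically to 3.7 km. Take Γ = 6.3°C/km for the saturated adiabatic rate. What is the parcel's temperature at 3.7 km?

-1.88°C

Saturated adiabatic to 3700 m: -6.3 × 3.6 km = -22.68°C, so T = -1.88°C.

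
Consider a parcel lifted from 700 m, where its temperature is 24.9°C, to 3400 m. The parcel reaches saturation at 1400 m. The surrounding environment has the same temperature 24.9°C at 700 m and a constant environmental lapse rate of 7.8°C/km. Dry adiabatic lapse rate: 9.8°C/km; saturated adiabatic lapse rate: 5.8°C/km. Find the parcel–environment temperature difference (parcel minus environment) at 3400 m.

+2.6°C (parcel warmer than environment)

Parcel:
  700–1400 m, dry: Δz = 0.7 km ⇒ ΔT = -6.86°C; T = 18.04°C
  1400–3400 m, saturated: Δz = 2 km ⇒ ΔT = -11.6°C; T = 6.44°C
Environment:
  700–3400 m, environment: Δz = 2.7 km ⇒ ΔT = -21.06°C; T = 3.84°C
T_parcel − T_env = 6.44 − 3.84 = +2.6°C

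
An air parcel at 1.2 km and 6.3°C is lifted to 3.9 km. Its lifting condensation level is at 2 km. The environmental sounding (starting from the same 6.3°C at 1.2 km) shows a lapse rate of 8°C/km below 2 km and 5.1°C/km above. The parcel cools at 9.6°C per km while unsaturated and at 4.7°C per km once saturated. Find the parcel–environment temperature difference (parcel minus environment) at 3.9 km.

-0.52°C (parcel cooler than environment)

Parcel:
  1200 → 2000 m (dry, 9.6°C/km): ΔT = -9.6 × 0.8 = -7.68°C → T = -1.38°C
  2000 → 3900 m (saturated, 4.7°C/km): ΔT = -4.7 × 1.9 = -8.93°C → T = -10.31°C
Environment:
  1200 → 2000 m (environment, lower layer, 8°C/km): ΔT = -8 × 0.8 = -6.4°C → T = -0.1°C
  2000 → 3900 m (environment, upper layer, 5.1°C/km): ΔT = -5.1 × 1.9 = -9.69°C → T = -9.79°C
T_parcel − T_env = -10.31 − (-9.79) = -0.52°C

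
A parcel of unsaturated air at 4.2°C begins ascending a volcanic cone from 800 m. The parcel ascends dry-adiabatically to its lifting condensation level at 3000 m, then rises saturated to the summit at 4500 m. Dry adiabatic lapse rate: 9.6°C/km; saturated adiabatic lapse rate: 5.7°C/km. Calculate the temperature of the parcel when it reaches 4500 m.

800 → 3000 m (dry, 9.6°C/km): ΔT = -9.6 × 2.2 = -21.12°C → T = -16.92°C
3000 → 4500 m (saturated, 5.7°C/km): ΔT = -5.7 × 1.5 = -8.55°C → T = -25.47°C

-25.47°C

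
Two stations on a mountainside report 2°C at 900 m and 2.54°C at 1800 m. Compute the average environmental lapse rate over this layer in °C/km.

Γ = −ΔT/Δz = (2 − 2.54) / (1800 − 900) m
  = -0.54°C / 0.9 km = -0.6°C/km

-0.6°C/km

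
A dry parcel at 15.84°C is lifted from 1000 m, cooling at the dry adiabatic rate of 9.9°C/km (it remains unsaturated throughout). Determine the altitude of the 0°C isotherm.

2600 m

Height above start = (15.84 − 0) / 9.9 = 1.6 km
Altitude = 1000 m + 1600 m = 2600 m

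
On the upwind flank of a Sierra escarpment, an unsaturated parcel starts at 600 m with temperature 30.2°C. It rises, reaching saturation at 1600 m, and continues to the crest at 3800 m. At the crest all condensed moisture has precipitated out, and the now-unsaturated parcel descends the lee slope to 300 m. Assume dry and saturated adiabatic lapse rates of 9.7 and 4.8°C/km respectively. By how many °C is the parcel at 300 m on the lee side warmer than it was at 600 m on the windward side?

From 600 m to 1600 m (dry): cools by 9.7 × 1 = 9.7°C, giving 20.5°C.
From 1600 m to 3800 m (saturated): cools by 4.8 × 2.2 = 10.56°C, giving 9.94°C.
From 3800 m to 300 m (dry descent): warms by 9.7 × 3.5 = 33.95°C, giving 43.89°C.
Net change vs windward start: 43.89 − 30.2 = +13.69°C

+13.69°C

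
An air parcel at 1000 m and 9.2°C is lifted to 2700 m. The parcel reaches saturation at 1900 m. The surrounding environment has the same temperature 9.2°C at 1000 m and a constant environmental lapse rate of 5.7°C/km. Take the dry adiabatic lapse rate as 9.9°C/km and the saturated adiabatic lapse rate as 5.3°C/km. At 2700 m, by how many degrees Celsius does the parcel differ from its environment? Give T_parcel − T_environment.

Parcel:
  Dry to 1900 m: -9.9 × 0.9 km = -8.91°C, so T = 0.29°C.
  Saturated to 2700 m: -5.3 × 0.8 km = -4.24°C, so T = -3.95°C.
Environment:
  Environment to 2700 m: -5.7 × 1.7 km = -9.69°C, so T = -0.49°C.
T_parcel − T_env = -3.95 − (-0.49) = -3.46°C

-3.46°C (parcel cooler than environment)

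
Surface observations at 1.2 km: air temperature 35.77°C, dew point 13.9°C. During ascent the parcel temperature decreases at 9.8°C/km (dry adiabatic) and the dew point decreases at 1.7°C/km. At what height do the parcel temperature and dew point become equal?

3.9 km

T and T_d converge at 9.8 − 1.7 = 8.1°C per km
Height above start = (35.77 − 13.9) / 8.1 = 2.7 km
LCL altitude = 1200 m + 2700 m = 3900 m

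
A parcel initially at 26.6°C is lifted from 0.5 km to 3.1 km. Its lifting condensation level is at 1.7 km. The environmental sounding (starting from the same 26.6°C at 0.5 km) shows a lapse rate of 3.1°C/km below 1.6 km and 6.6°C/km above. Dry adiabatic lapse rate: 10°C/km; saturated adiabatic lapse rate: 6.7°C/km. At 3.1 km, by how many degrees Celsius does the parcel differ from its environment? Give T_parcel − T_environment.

-8.07°C (parcel cooler than environment)

Parcel:
  500 → 1700 m (dry, 10°C/km): ΔT = -10 × 1.2 = -12°C → T = 14.6°C
  1700 → 3100 m (saturated, 6.7°C/km): ΔT = -6.7 × 1.4 = -9.38°C → T = 5.22°C
Environment:
  500 → 1600 m (environment, lower layer, 3.1°C/km): ΔT = -3.1 × 1.1 = -3.41°C → T = 23.19°C
  1600 → 3100 m (environment, upper layer, 6.6°C/km): ΔT = -6.6 × 1.5 = -9.9°C → T = 13.29°C
T_parcel − T_env = 5.22 − 13.29 = -8.07°C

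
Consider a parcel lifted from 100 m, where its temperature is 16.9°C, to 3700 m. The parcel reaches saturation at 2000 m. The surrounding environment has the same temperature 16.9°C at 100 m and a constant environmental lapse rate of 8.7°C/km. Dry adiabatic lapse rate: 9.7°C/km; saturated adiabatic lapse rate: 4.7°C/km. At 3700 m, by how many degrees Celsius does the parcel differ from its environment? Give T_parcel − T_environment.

Parcel:
  From 100 m to 2000 m (dry): cools by 9.7 × 1.9 = 18.43°C, giving -1.53°C.
  From 2000 m to 3700 m (saturated): cools by 4.7 × 1.7 = 7.99°C, giving -9.52°C.
Environment:
  From 100 m to 3700 m (environment): cools by 8.7 × 3.6 = 31.32°C, giving -14.42°C.
T_parcel − T_env = -9.52 − (-14.42) = +4.9°C

+4.9°C (parcel warmer than environment)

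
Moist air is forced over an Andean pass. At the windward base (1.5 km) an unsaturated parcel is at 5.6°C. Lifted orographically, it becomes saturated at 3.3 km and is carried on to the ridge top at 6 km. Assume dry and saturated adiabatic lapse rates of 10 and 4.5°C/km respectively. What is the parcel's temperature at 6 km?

Dry to 3300 m: -10 × 1.8 km = -18°C, so T = -12.4°C.
Saturated to 6000 m: -4.5 × 2.7 km = -12.15°C, so T = -24.55°C.

-24.55°C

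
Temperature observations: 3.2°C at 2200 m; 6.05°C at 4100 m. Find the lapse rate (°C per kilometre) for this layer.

Γ = −ΔT/Δz = (3.2 − 6.05) / (4100 − 2200) m
  = -2.85°C / 1.9 km = -1.5°C/km

-1.5°C/km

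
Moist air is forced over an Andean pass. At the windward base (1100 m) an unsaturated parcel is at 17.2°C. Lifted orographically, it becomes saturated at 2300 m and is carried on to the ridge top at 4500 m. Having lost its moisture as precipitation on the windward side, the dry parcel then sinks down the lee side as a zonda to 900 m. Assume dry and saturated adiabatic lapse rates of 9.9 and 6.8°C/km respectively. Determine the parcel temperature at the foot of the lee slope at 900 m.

26°C

Dry to 2300 m: -9.9 × 1.2 km = -11.88°C, so T = 5.32°C.
Saturated to 4500 m: -6.8 × 2.2 km = -14.96°C, so T = -9.64°C.
Dry descent to 900 m: +9.9 × 3.6 km = +35.64°C, so T = 26°C.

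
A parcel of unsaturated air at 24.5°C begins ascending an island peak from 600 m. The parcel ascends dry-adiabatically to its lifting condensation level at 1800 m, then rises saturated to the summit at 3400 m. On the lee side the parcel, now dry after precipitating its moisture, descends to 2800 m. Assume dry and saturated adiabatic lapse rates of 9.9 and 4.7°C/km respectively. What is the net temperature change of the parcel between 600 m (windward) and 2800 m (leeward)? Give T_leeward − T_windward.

-13.46°C

Dry to 1800 m: -9.9 × 1.2 km = -11.88°C, so T = 12.62°C.
Saturated to 3400 m: -4.7 × 1.6 km = -7.52°C, so T = 5.1°C.
Dry descent to 2800 m: +9.9 × 0.6 km = +5.94°C, so T = 11.04°C.
Net change vs windward start: 11.04 − 24.5 = -13.46°C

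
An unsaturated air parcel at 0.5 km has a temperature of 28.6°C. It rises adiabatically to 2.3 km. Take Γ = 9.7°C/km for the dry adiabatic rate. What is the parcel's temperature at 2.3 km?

500–2300 m, dry adiabatic: Δz = 1.8 km ⇒ ΔT = -17.46°C; T = 11.14°C

11.14°C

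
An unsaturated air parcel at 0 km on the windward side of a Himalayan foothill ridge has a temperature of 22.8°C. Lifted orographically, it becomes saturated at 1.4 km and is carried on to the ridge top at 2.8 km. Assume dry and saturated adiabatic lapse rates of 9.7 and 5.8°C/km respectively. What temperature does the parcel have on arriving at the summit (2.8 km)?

1.1°C

From 0 m to 1400 m (dry): cools by 9.7 × 1.4 = 13.58°C, giving 9.22°C.
From 1400 m to 2800 m (saturated): cools by 5.8 × 1.4 = 8.12°C, giving 1.1°C.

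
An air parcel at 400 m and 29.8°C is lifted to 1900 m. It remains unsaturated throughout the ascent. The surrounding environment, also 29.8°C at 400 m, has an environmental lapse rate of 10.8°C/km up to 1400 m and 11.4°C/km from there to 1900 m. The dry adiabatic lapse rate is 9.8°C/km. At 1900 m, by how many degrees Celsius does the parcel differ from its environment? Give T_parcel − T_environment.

+1.8°C (parcel warmer than environment)

Parcel:
  400 → 1900 m (dry, 9.8°C/km): ΔT = -9.8 × 1.5 = -14.7°C → T = 15.1°C
Environment:
  400 → 1400 m (environment, lower layer, 10.8°C/km): ΔT = -10.8 × 1 = -10.8°C → T = 19°C
  1400 → 1900 m (environment, upper layer, 11.4°C/km): ΔT = -11.4 × 0.5 = -5.7°C → T = 13.3°C
T_parcel − T_env = 15.1 − 13.3 = +1.8°C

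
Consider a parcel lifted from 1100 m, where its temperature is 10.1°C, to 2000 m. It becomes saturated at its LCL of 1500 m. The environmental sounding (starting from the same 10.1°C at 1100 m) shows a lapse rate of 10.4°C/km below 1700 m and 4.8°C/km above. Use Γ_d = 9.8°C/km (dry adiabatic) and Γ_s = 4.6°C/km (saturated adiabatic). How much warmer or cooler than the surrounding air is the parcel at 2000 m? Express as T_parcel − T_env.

+1.46°C (parcel warmer than environment)

Parcel:
  1100 → 1500 m (dry, 9.8°C/km): ΔT = -9.8 × 0.4 = -3.92°C → T = 6.18°C
  1500 → 2000 m (saturated, 4.6°C/km): ΔT = -4.6 × 0.5 = -2.3°C → T = 3.88°C
Environment:
  1100 → 1700 m (environment, lower layer, 10.4°C/km): ΔT = -10.4 × 0.6 = -6.24°C → T = 3.86°C
  1700 → 2000 m (environment, upper layer, 4.8°C/km): ΔT = -4.8 × 0.3 = -1.44°C → T = 2.42°C
T_parcel − T_env = 3.88 − 2.42 = +1.46°C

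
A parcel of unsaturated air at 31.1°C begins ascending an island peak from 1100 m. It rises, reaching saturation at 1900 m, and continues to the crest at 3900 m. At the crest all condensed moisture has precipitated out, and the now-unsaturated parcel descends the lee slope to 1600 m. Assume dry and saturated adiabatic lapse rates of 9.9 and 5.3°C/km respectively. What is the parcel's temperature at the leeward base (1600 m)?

1100–1900 m, dry: Δz = 0.8 km ⇒ ΔT = -7.92°C; T = 23.18°C
1900–3900 m, saturated: Δz = 2 km ⇒ ΔT = -10.6°C; T = 12.58°C
3900–1600 m, dry descent: Δz = 2.3 km ⇒ ΔT = +22.77°C; T = 35.35°C

35.35°C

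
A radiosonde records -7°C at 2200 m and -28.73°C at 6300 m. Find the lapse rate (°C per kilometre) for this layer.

5.3°C/km

Γ = −ΔT/Δz = (-7 − (-28.73)) / (6300 − 2200) m
  = 21.73°C / 4.1 km = 5.3°C/km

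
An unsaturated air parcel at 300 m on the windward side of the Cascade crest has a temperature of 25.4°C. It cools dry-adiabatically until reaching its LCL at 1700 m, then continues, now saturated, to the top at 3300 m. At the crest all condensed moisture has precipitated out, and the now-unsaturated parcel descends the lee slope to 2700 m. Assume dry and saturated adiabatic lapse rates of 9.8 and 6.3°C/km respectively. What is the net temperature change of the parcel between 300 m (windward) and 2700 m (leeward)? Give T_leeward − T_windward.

Dry to 1700 m: -9.8 × 1.4 km = -13.72°C, so T = 11.68°C.
Saturated to 3300 m: -6.3 × 1.6 km = -10.08°C, so T = 1.6°C.
Dry descent to 2700 m: +9.8 × 0.6 km = +5.88°C, so T = 7.48°C.
Net change vs windward start: 7.48 − 25.4 = -17.92°C

-17.92°C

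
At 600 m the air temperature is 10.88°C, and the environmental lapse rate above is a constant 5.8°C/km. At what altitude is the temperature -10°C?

Height above start = (10.88 − (-10)) / 5.8 = 3.6 km
Altitude = 600 m + 3600 m = 4200 m

4200 m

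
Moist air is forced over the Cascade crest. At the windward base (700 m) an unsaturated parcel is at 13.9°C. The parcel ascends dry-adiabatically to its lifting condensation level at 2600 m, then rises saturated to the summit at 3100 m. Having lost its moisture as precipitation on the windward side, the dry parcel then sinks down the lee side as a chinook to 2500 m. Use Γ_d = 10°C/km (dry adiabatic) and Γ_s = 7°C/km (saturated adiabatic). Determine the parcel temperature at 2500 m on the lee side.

700–2600 m, dry: Δz = 1.9 km ⇒ ΔT = -19°C; T = -5.1°C
2600–3100 m, saturated: Δz = 0.5 km ⇒ ΔT = -3.5°C; T = -8.6°C
3100–2500 m, dry descent: Δz = 0.6 km ⇒ ΔT = +6°C; T = -2.6°C

-2.6°C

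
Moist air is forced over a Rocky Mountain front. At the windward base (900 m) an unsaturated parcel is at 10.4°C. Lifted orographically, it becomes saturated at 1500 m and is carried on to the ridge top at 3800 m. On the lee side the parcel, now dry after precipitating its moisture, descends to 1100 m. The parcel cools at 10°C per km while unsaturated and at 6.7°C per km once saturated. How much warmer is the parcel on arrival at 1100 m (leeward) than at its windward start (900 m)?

+5.59°C

From 900 m to 1500 m (dry): cools by 10 × 0.6 = 6°C, giving 4.4°C.
From 1500 m to 3800 m (saturated): cools by 6.7 × 2.3 = 15.41°C, giving -11.01°C.
From 3800 m to 1100 m (dry descent): warms by 10 × 2.7 = 27°C, giving 15.99°C.
Net change vs windward start: 15.99 − 10.4 = +5.59°C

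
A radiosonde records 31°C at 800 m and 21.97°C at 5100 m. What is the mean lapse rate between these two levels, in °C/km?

Γ = −ΔT/Δz = (31 − 21.97) / (5100 − 800) m
  = 9.03°C / 4.3 km = 2.1°C/km

2.1°C/km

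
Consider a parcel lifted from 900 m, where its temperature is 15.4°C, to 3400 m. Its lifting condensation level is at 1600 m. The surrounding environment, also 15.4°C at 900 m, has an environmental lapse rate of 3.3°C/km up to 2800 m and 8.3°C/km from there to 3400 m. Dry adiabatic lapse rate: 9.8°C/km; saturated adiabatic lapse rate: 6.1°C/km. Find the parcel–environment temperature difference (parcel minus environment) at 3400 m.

-6.59°C (parcel cooler than environment)

Parcel:
  Dry to 1600 m: -9.8 × 0.7 km = -6.86°C, so T = 8.54°C.
  Saturated to 3400 m: -6.1 × 1.8 km = -10.98°C, so T = -2.44°C.
Environment:
  Environment, lower layer to 2800 m: -3.3 × 1.9 km = -6.27°C, so T = 9.13°C.
  Environment, upper layer to 3400 m: -8.3 × 0.6 km = -4.98°C, so T = 4.15°C.
T_parcel − T_env = -2.44 − 4.15 = -6.59°C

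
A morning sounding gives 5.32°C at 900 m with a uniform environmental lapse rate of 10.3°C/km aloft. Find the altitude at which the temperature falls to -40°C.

5300 m

Height above start = (5.32 − (-40)) / 10.3 = 4.4 km
Altitude = 900 m + 4400 m = 5300 m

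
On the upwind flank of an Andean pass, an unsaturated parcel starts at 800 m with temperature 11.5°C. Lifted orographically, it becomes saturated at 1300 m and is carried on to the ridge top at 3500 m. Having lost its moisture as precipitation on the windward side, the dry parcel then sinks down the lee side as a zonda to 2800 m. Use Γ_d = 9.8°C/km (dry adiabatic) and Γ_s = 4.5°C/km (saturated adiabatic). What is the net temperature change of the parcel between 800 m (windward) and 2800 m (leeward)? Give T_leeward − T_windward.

-7.94°C

800 → 1300 m (dry, 9.8°C/km): ΔT = -9.8 × 0.5 = -4.9°C → T = 6.6°C
1300 → 3500 m (saturated, 4.5°C/km): ΔT = -4.5 × 2.2 = -9.9°C → T = -3.3°C
3500 → 2800 m (dry descent, 9.8°C/km): ΔT = +9.8 × 0.7 = +6.86°C → T = 3.56°C
Net change vs windward start: 3.56 − 11.5 = -7.94°C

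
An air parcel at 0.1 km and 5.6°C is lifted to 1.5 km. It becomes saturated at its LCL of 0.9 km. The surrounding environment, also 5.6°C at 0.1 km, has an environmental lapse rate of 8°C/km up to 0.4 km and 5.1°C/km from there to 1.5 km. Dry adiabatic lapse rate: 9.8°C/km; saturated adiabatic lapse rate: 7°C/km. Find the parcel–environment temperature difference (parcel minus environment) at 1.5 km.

-4.03°C (parcel cooler than environment)

Parcel:
  Dry to 900 m: -9.8 × 0.8 km = -7.84°C, so T = -2.24°C.
  Saturated to 1500 m: -7 × 0.6 km = -4.2°C, so T = -6.44°C.
Environment:
  Environment, lower layer to 400 m: -8 × 0.3 km = -2.4°C, so T = 3.2°C.
  Environment, upper layer to 1500 m: -5.1 × 1.1 km = -5.61°C, so T = -2.41°C.
T_parcel − T_env = -6.44 − (-2.41) = -4.03°C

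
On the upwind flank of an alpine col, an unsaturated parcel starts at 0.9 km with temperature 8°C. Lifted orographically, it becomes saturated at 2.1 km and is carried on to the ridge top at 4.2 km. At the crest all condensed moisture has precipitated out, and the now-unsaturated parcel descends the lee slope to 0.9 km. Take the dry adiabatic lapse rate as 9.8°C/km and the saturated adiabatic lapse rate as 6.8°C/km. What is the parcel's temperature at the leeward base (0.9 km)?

14.3°C

From 900 m to 2100 m (dry): cools by 9.8 × 1.2 = 11.76°C, giving -3.76°C.
From 2100 m to 4200 m (saturated): cools by 6.8 × 2.1 = 14.28°C, giving -18.04°C.
From 4200 m to 900 m (dry descent): warms by 9.8 × 3.3 = 32.34°C, giving 14.3°C.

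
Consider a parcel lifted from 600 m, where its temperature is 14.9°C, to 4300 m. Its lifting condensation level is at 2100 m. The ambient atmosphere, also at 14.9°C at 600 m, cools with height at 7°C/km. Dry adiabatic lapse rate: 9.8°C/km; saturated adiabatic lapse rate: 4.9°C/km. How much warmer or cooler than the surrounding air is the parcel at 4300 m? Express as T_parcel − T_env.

Parcel:
  From 600 m to 2100 m (dry): cools by 9.8 × 1.5 = 14.7°C, giving 0.2°C.
  From 2100 m to 4300 m (saturated): cools by 4.9 × 2.2 = 10.78°C, giving -10.58°C.
Environment:
  From 600 m to 4300 m (environment): cools by 7 × 3.7 = 25.9°C, giving -11°C.
T_parcel − T_env = -10.58 − (-11) = +0.42°C

+0.42°C (parcel warmer than environment)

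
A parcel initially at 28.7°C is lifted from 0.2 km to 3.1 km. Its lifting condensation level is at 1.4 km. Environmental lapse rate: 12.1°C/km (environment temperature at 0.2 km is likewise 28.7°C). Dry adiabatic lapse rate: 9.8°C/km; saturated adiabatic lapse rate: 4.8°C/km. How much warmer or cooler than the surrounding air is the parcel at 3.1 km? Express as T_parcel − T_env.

Parcel:
  200–1400 m, dry: Δz = 1.2 km ⇒ ΔT = -11.76°C; T = 16.94°C
  1400–3100 m, saturated: Δz = 1.7 km ⇒ ΔT = -8.16°C; T = 8.78°C
Environment:
  200–3100 m, environment: Δz = 2.9 km ⇒ ΔT = -35.09°C; T = -6.39°C
T_parcel − T_env = 8.78 − (-6.39) = +15.17°C

+15.17°C (parcel warmer than environment)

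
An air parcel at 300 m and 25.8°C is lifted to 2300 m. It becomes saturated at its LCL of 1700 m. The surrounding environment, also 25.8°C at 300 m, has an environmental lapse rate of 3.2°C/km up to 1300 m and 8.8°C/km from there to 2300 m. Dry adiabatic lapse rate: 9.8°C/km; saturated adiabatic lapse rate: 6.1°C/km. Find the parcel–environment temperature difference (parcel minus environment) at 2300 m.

Parcel:
  300–1700 m, dry: Δz = 1.4 km ⇒ ΔT = -13.72°C; T = 12.08°C
  1700–2300 m, saturated: Δz = 0.6 km ⇒ ΔT = -3.66°C; T = 8.42°C
Environment:
  300–1300 m, environment, lower layer: Δz = 1 km ⇒ ΔT = -3.2°C; T = 22.6°C
  1300–2300 m, environment, upper layer: Δz = 1 km ⇒ ΔT = -8.8°C; T = 13.8°C
T_parcel − T_env = 8.42 − 13.8 = -5.38°C

-5.38°C (parcel cooler than environment)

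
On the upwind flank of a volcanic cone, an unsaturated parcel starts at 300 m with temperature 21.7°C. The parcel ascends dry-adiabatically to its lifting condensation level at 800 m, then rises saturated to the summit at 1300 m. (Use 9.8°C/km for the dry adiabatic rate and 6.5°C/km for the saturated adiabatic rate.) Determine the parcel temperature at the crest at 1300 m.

13.55°C

300 → 800 m (dry, 9.8°C/km): ΔT = -9.8 × 0.5 = -4.9°C → T = 16.8°C
800 → 1300 m (saturated, 6.5°C/km): ΔT = -6.5 × 0.5 = -3.25°C → T = 13.55°C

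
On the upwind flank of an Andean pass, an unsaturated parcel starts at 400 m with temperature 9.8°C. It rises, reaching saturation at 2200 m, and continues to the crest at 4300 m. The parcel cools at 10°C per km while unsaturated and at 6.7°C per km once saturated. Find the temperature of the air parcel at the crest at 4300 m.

400–2200 m, dry: Δz = 1.8 km ⇒ ΔT = -18°C; T = -8.2°C
2200–4300 m, saturated: Δz = 2.1 km ⇒ ΔT = -14.07°C; T = -22.27°C

-22.27°C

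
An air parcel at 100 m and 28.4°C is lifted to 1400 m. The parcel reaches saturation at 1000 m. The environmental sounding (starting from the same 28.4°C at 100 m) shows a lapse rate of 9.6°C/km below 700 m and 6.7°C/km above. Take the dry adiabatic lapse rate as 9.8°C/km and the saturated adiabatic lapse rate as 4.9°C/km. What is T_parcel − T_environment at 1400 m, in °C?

-0.33°C (parcel cooler than environment)

Parcel:
  From 100 m to 1000 m (dry): cools by 9.8 × 0.9 = 8.82°C, giving 19.58°C.
  From 1000 m to 1400 m (saturated): cools by 4.9 × 0.4 = 1.96°C, giving 17.62°C.
Environment:
  From 100 m to 700 m (environment, lower layer): cools by 9.6 × 0.6 = 5.76°C, giving 22.64°C.
  From 700 m to 1400 m (environment, upper layer): cools by 6.7 × 0.7 = 4.69°C, giving 17.95°C.
T_parcel − T_env = 17.62 − 17.95 = -0.33°C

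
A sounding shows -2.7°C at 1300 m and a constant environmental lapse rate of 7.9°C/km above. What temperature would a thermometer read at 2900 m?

-15.34°C

From 1300 m to 2900 m (environmental): cools by 7.9 × 1.6 = 12.64°C, giving -15.34°C.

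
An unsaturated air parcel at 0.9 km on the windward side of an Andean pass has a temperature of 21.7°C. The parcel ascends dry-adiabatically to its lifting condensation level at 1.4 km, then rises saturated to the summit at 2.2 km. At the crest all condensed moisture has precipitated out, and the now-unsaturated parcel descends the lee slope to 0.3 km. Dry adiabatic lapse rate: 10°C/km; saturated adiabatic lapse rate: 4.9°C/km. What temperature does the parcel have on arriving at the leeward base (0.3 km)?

31.78°C

900 → 1400 m (dry, 10°C/km): ΔT = -10 × 0.5 = -5°C → T = 16.7°C
1400 → 2200 m (saturated, 4.9°C/km): ΔT = -4.9 × 0.8 = -3.92°C → T = 12.78°C
2200 → 300 m (dry descent, 10°C/km): ΔT = +10 × 1.9 = +19°C → T = 31.78°C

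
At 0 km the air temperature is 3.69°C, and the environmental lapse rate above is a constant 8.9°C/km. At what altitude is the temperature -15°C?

2.1 km

Height above start = (3.69 − (-15)) / 8.9 = 2.1 km
Altitude = 0 m + 2100 m = 2100 m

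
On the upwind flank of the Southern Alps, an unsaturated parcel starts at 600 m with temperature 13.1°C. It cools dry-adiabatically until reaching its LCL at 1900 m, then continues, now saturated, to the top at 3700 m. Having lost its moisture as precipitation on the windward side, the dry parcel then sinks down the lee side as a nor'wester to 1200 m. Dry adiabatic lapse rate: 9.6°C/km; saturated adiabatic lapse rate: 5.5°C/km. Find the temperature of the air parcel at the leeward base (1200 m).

14.72°C

600 → 1900 m (dry, 9.6°C/km): ΔT = -9.6 × 1.3 = -12.48°C → T = 0.62°C
1900 → 3700 m (saturated, 5.5°C/km): ΔT = -5.5 × 1.8 = -9.9°C → T = -9.28°C
3700 → 1200 m (dry descent, 9.6°C/km): ΔT = +9.6 × 2.5 = +24°C → T = 14.72°C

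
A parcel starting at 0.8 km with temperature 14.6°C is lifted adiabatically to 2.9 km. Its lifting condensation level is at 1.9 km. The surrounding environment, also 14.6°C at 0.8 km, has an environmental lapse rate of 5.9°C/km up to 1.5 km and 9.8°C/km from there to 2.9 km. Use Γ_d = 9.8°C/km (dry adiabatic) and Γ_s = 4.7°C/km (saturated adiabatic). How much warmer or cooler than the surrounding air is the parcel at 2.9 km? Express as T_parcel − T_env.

+2.37°C (parcel warmer than environment)

Parcel:
  From 800 m to 1900 m (dry): cools by 9.8 × 1.1 = 10.78°C, giving 3.82°C.
  From 1900 m to 2900 m (saturated): cools by 4.7 × 1 = 4.7°C, giving -0.88°C.
Environment:
  From 800 m to 1500 m (environment, lower layer): cools by 5.9 × 0.7 = 4.13°C, giving 10.47°C.
  From 1500 m to 2900 m (environment, upper layer): cools by 9.8 × 1.4 = 13.72°C, giving -3.25°C.
T_parcel − T_env = -0.88 − (-3.25) = +2.37°C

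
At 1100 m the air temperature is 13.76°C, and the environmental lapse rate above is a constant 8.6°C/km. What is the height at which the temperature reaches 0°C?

2700 m

Height above start = (13.76 − 0) / 8.6 = 1.6 km
Altitude = 1100 m + 1600 m = 2700 m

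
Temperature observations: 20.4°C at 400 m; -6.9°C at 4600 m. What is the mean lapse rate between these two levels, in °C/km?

6.5°C/km

Γ = −ΔT/Δz = (20.4 − (-6.9)) / (4600 − 400) m
  = 27.3°C / 4.2 km = 6.5°C/km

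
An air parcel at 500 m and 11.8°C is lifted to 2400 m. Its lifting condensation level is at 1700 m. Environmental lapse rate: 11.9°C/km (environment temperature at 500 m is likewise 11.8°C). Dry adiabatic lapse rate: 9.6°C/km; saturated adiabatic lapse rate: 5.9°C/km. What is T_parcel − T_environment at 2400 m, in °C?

Parcel:
  Dry to 1700 m: -9.6 × 1.2 km = -11.52°C, so T = 0.28°C.
  Saturated to 2400 m: -5.9 × 0.7 km = -4.13°C, so T = -3.85°C.
Environment:
  Environment to 2400 m: -11.9 × 1.9 km = -22.61°C, so T = -10.81°C.
T_parcel − T_env = -3.85 − (-10.81) = +6.96°C

+6.96°C (parcel warmer than environment)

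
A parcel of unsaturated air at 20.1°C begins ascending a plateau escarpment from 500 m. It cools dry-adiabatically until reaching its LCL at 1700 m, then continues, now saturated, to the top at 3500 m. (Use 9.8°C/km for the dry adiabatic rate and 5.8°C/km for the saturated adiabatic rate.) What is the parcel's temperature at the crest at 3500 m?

-2.1°C

500–1700 m, dry: Δz = 1.2 km ⇒ ΔT = -11.76°C; T = 8.34°C
1700–3500 m, saturated: Δz = 1.8 km ⇒ ΔT = -10.44°C; T = -2.1°C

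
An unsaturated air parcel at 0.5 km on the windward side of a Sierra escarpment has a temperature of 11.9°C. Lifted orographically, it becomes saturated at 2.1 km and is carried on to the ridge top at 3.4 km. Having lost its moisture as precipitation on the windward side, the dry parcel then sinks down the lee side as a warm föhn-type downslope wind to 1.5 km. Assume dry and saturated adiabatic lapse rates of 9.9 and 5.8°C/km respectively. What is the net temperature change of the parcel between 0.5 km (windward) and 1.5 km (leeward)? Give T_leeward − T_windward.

From 500 m to 2100 m (dry): cools by 9.9 × 1.6 = 15.84°C, giving -3.94°C.
From 2100 m to 3400 m (saturated): cools by 5.8 × 1.3 = 7.54°C, giving -11.48°C.
From 3400 m to 1500 m (dry descent): warms by 9.9 × 1.9 = 18.81°C, giving 7.33°C.
Net change vs windward start: 7.33 − 11.9 = -4.57°C

-4.57°C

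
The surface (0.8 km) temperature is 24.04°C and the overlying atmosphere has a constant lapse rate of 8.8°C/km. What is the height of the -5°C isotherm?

4.1 km

Height above start = (24.04 − (-5)) / 8.8 = 3.3 km
Altitude = 800 m + 3300 m = 4100 m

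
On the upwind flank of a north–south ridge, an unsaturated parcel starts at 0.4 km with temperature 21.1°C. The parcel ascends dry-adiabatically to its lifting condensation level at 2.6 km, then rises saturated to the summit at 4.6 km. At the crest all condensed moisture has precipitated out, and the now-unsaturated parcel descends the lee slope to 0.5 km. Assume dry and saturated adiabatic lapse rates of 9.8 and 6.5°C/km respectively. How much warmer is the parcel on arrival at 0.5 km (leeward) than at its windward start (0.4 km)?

400–2600 m, dry: Δz = 2.2 km ⇒ ΔT = -21.56°C; T = -0.46°C
2600–4600 m, saturated: Δz = 2 km ⇒ ΔT = -13°C; T = -13.46°C
4600–500 m, dry descent: Δz = 4.1 km ⇒ ΔT = +40.18°C; T = 26.72°C
Net change vs windward start: 26.72 − 21.1 = +5.62°C

+5.62°C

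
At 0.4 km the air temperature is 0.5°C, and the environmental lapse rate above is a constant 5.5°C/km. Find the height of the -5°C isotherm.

1.4 km

Height above start = (0.5 − (-5)) / 5.5 = 1 km
Altitude = 400 m + 1000 m = 1400 m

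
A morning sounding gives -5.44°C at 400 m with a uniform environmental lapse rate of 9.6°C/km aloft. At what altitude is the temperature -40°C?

4000 m

Height above start = (-5.44 − (-40)) / 9.6 = 3.6 km
Altitude = 400 m + 3600 m = 4000 m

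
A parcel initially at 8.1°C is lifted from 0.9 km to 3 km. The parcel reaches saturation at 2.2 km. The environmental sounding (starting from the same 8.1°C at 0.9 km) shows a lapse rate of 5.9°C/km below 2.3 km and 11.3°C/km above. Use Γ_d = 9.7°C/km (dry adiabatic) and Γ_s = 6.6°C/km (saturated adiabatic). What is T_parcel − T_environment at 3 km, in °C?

-1.72°C (parcel cooler than environment)

Parcel:
  Dry to 2200 m: -9.7 × 1.3 km = -12.61°C, so T = -4.51°C.
  Saturated to 3000 m: -6.6 × 0.8 km = -5.28°C, so T = -9.79°C.
Environment:
  Environment, lower layer to 2300 m: -5.9 × 1.4 km = -8.26°C, so T = -0.16°C.
  Environment, upper layer to 3000 m: -11.3 × 0.7 km = -7.91°C, so T = -8.07°C.
T_parcel − T_env = -9.79 − (-8.07) = -1.72°C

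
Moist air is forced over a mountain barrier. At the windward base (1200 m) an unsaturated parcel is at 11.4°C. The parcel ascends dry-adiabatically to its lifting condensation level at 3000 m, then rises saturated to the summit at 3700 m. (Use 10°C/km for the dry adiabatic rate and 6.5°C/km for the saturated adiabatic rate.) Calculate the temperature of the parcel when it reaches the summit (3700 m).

-11.15°C

From 1200 m to 3000 m (dry): cools by 10 × 1.8 = 18°C, giving -6.6°C.
From 3000 m to 3700 m (saturated): cools by 6.5 × 0.7 = 4.55°C, giving -11.15°C.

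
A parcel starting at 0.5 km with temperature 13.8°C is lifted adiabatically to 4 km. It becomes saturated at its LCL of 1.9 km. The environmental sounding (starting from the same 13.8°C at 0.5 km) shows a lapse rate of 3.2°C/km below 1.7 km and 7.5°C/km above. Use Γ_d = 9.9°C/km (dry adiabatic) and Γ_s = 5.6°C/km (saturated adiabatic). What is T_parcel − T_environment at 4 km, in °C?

Parcel:
  500–1900 m, dry: Δz = 1.4 km ⇒ ΔT = -13.86°C; T = -0.06°C
  1900–4000 m, saturated: Δz = 2.1 km ⇒ ΔT = -11.76°C; T = -11.82°C
Environment:
  500–1700 m, environment, lower layer: Δz = 1.2 km ⇒ ΔT = -3.84°C; T = 9.96°C
  1700–4000 m, environment, upper layer: Δz = 2.3 km ⇒ ΔT = -17.25°C; T = -7.29°C
T_parcel − T_env = -11.82 − (-7.29) = -4.53°C

-4.53°C (parcel cooler than environment)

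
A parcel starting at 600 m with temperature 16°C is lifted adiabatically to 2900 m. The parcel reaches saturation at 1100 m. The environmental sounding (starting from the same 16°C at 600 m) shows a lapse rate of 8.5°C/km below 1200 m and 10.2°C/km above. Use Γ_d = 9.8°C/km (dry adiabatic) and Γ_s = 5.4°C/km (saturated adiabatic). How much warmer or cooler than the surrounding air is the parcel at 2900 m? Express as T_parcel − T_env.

Parcel:
  600–1100 m, dry: Δz = 0.5 km ⇒ ΔT = -4.9°C; T = 11.1°C
  1100–2900 m, saturated: Δz = 1.8 km ⇒ ΔT = -9.72°C; T = 1.38°C
Environment:
  600–1200 m, environment, lower layer: Δz = 0.6 km ⇒ ΔT = -5.1°C; T = 10.9°C
  1200–2900 m, environment, upper layer: Δz = 1.7 km ⇒ ΔT = -17.34°C; T = -6.44°C
T_parcel − T_env = 1.38 − (-6.44) = +7.82°C

+7.82°C (parcel warmer than environment)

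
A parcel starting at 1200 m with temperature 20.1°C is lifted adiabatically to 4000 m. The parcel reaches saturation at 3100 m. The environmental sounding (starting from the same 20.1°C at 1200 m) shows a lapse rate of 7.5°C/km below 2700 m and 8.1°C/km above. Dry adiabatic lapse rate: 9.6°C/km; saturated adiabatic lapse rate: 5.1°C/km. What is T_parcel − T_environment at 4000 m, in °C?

-1.05°C (parcel cooler than environment)

Parcel:
  1200–3100 m, dry: Δz = 1.9 km ⇒ ΔT = -18.24°C; T = 1.86°C
  3100–4000 m, saturated: Δz = 0.9 km ⇒ ΔT = -4.59°C; T = -2.73°C
Environment:
  1200–2700 m, environment, lower layer: Δz = 1.5 km ⇒ ΔT = -11.25°C; T = 8.85°C
  2700–4000 m, environment, upper layer: Δz = 1.3 km ⇒ ΔT = -10.53°C; T = -1.68°C
T_parcel − T_env = -2.73 − (-1.68) = -1.05°C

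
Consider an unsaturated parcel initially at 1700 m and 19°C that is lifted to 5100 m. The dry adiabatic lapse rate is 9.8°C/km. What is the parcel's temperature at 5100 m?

1700–5100 m, dry adiabatic: Δz = 3.4 km ⇒ ΔT = -33.32°C; T = -14.32°C

-14.32°C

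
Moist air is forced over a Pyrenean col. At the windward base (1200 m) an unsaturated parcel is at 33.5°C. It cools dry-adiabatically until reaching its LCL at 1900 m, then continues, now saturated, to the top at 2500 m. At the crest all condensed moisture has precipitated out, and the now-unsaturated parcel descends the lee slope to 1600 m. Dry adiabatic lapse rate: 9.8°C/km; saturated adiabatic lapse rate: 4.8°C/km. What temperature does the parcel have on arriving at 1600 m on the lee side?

32.58°C

Dry to 1900 m: -9.8 × 0.7 km = -6.86°C, so T = 26.64°C.
Saturated to 2500 m: -4.8 × 0.6 km = -2.88°C, so T = 23.76°C.
Dry descent to 1600 m: +9.8 × 0.9 km = +8.82°C, so T = 32.58°C.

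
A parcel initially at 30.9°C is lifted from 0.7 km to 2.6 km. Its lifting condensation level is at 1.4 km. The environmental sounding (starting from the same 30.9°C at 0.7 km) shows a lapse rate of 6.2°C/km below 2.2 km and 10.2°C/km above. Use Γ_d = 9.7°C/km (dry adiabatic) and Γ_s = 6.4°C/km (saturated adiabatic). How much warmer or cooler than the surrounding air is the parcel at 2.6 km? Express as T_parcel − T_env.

-1.09°C (parcel cooler than environment)

Parcel:
  Dry to 1400 m: -9.7 × 0.7 km = -6.79°C, so T = 24.11°C.
  Saturated to 2600 m: -6.4 × 1.2 km = -7.68°C, so T = 16.43°C.
Environment:
  Environment, lower layer to 2200 m: -6.2 × 1.5 km = -9.3°C, so T = 21.6°C.
  Environment, upper layer to 2600 m: -10.2 × 0.4 km = -4.08°C, so T = 17.52°C.
T_parcel − T_env = 16.43 − 17.52 = -1.09°C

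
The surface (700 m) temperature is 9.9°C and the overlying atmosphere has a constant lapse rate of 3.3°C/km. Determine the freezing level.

Height above start = (9.9 − 0) / 3.3 = 3 km
Altitude = 700 m + 3000 m = 3700 m

3700 m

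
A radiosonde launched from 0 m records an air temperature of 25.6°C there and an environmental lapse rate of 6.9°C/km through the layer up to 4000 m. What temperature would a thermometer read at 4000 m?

From 0 m to 4000 m (environmental): cools by 6.9 × 4 = 27.6°C, giving -2°C.

-2°C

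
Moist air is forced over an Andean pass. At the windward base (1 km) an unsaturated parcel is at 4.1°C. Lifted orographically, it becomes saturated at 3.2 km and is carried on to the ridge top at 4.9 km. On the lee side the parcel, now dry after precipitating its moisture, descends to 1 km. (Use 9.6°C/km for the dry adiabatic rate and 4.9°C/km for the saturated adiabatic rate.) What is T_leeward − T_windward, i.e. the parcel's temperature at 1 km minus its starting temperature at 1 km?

+7.99°C

1000 → 3200 m (dry, 9.6°C/km): ΔT = -9.6 × 2.2 = -21.12°C → T = -17.02°C
3200 → 4900 m (saturated, 4.9°C/km): ΔT = -4.9 × 1.7 = -8.33°C → T = -25.35°C
4900 → 1000 m (dry descent, 9.6°C/km): ΔT = +9.6 × 3.9 = +37.44°C → T = 12.09°C
Net change vs windward start: 12.09 − 4.1 = +7.99°C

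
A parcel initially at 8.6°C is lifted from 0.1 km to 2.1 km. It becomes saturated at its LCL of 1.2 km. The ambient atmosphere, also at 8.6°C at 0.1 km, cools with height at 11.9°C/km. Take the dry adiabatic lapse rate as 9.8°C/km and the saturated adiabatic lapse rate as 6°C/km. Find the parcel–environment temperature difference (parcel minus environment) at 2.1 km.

+7.62°C (parcel warmer than environment)

Parcel:
  From 100 m to 1200 m (dry): cools by 9.8 × 1.1 = 10.78°C, giving -2.18°C.
  From 1200 m to 2100 m (saturated): cools by 6 × 0.9 = 5.4°C, giving -7.58°C.
Environment:
  From 100 m to 2100 m (environment): cools by 11.9 × 2 = 23.8°C, giving -15.2°C.
T_parcel − T_env = -7.58 − (-15.2) = +7.62°C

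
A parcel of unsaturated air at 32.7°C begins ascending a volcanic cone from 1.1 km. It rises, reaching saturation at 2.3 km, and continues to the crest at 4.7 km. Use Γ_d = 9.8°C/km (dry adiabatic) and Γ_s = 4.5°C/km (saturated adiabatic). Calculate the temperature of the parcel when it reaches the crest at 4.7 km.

1100–2300 m, dry: Δz = 1.2 km ⇒ ΔT = -11.76°C; T = 20.94°C
2300–4700 m, saturated: Δz = 2.4 km ⇒ ΔT = -10.8°C; T = 10.14°C

10.14°C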